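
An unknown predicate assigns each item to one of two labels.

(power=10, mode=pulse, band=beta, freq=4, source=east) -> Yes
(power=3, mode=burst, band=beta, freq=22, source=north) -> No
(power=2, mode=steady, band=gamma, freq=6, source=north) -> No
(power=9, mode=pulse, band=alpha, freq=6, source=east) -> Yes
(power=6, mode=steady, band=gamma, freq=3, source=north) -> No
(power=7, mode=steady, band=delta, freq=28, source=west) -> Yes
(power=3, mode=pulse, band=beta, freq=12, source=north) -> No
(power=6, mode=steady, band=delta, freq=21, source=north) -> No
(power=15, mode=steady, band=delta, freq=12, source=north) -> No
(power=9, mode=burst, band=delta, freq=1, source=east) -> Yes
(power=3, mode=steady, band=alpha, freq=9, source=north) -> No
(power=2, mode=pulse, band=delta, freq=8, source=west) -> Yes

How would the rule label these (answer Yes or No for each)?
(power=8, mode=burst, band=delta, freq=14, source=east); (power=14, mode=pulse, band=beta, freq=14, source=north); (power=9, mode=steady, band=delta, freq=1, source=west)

Yes, No, Yes

Looking at the examples, the only property every 'Yes' case has and every 'No' case lacks is: source is not north.
(power=8, mode=burst, band=delta, freq=14, source=east): source is east, meets the rule → Yes.
(power=14, mode=pulse, band=beta, freq=14, source=north): source is north, does not pass → No.
(power=9, mode=steady, band=delta, freq=1, source=west): source is west, meets the rule → Yes.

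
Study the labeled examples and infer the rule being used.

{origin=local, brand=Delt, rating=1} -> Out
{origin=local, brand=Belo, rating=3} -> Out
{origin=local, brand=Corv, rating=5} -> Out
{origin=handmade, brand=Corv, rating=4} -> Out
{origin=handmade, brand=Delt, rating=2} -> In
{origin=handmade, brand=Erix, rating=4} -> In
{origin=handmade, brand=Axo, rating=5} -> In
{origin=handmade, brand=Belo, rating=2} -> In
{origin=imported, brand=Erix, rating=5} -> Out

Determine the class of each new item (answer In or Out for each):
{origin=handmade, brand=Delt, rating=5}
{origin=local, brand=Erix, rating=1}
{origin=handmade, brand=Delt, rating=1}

'In' ⟺ origin is handmade AND brand is not Corv.

In, Out, In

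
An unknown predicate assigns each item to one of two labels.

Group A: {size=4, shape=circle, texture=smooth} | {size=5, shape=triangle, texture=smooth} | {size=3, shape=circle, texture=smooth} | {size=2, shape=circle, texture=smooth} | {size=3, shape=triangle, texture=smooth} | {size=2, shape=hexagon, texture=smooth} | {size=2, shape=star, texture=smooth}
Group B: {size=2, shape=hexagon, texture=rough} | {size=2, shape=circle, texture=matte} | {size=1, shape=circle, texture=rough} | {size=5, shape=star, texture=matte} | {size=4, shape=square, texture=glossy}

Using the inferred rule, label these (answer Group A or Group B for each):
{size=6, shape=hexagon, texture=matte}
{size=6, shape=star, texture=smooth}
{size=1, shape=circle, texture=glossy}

Looking at the examples, the only property every 'Group A' case has and every 'Group B' case lacks is: texture is smooth.
{size=6, shape=hexagon, texture=matte} → texture is matte → Group B. {size=6, shape=star, texture=smooth} → texture is smooth → Group A. {size=1, shape=circle, texture=glossy} → texture is glossy → Group B.

Group B, Group A, Group B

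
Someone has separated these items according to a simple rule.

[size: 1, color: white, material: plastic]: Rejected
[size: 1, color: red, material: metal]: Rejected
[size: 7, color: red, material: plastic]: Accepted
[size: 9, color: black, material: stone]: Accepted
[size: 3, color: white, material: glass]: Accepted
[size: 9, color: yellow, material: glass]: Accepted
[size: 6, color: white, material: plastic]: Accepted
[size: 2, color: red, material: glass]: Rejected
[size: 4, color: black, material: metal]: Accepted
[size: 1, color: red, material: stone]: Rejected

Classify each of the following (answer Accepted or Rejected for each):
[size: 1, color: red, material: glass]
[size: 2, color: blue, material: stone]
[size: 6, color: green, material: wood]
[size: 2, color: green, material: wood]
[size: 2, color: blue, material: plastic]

The pattern is that an item is 'Accepted' exactly when: size ≥ 3.
Rejected: [size: 1, color: red, material: glass], since size = 1.
Rejected: [size: 2, color: blue, material: stone], since size = 2.
Accepted: [size: 6, color: green, material: wood], since size = 6.
Rejected: [size: 2, color: green, material: wood], since size = 2.
Rejected: [size: 2, color: blue, material: plastic], since size = 2.

Rejected, Rejected, Accepted, Rejected, Rejected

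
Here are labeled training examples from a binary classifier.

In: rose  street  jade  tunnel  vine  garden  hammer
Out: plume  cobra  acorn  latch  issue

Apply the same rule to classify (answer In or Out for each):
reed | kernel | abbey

In, In, Out

Rule: even length. This holds for each 'In' example and fails for each 'Out' one.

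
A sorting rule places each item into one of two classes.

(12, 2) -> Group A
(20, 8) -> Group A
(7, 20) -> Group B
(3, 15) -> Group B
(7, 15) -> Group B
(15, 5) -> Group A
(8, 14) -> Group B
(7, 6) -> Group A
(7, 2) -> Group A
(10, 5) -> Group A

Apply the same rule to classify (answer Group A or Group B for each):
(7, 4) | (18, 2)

All 'Group A' examples share one property — first > second — and every 'Group B' example lacks it.
(7, 4): 7 > 4 — meets the rule, so Group A. (18, 2): 18 > 2 — meets the rule, so Group A.

Group A, Group A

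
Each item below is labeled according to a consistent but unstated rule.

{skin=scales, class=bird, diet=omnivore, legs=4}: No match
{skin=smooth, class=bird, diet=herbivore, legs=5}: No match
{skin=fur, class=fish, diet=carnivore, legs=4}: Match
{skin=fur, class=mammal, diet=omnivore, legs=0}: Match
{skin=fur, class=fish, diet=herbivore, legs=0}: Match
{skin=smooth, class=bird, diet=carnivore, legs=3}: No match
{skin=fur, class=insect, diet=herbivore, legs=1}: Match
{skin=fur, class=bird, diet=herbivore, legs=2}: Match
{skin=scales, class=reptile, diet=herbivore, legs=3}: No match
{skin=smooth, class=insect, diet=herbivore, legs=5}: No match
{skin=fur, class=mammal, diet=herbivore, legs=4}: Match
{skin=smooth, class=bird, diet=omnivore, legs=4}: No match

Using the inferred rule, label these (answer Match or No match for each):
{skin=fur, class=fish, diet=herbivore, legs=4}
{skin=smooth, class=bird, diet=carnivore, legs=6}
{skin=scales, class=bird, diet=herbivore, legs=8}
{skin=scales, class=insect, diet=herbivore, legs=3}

Match, No match, No match, No match

The pattern is that an item is 'Match' exactly when: skin is fur.
Match: {skin=fur, class=fish, diet=herbivore, legs=4}, since skin is fur. No match: {skin=smooth, class=bird, diet=carnivore, legs=6}, since skin is smooth. No match: {skin=scales, class=bird, diet=herbivore, legs=8}, since skin is scales. No match: {skin=scales, class=insect, diet=herbivore, legs=3}, since skin is scales.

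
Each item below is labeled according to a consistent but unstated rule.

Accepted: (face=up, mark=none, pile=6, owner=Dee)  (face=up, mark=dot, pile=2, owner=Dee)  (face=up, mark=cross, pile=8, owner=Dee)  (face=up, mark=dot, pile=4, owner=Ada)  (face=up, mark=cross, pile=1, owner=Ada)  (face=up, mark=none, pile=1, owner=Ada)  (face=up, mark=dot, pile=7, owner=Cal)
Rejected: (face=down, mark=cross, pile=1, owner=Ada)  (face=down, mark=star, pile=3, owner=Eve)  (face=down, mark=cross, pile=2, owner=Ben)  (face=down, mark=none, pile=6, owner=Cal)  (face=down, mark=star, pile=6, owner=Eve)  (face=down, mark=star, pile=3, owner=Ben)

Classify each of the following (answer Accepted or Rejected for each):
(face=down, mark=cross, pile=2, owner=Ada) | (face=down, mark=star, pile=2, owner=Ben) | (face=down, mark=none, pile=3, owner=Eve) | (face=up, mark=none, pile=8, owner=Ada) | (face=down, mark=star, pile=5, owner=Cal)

Comparing the two groups points to one rule — face is up.
(face=down, mark=cross, pile=2, owner=Ada): face is down — fails this test, so Rejected. (face=down, mark=star, pile=2, owner=Ben): face is down — fails this test, so Rejected. (face=down, mark=none, pile=3, owner=Eve): face is down — fails this test, so Rejected. (face=up, mark=none, pile=8, owner=Ada): face is up — fits, so Accepted. (face=down, mark=star, pile=5, owner=Cal): face is down — fails this test, so Rejected.

Rejected, Rejected, Rejected, Accepted, Rejected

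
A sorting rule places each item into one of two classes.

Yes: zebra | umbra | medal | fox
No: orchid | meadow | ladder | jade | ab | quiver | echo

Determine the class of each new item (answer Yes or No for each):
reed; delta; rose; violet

No, Yes, No, No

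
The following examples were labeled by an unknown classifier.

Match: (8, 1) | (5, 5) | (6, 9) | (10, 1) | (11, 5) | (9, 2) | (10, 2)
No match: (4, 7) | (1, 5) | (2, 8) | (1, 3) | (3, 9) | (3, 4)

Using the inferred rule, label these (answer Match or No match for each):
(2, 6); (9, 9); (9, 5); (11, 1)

No match, Match, Match, Match

Rule: first ≥ 5. This holds for each 'Match' example and fails for each 'No match' one.
No match: (2, 6), since first 2.
Match: (9, 9), since first 9.
Match: (9, 5), since first 9.
Match: (11, 1), since first 11.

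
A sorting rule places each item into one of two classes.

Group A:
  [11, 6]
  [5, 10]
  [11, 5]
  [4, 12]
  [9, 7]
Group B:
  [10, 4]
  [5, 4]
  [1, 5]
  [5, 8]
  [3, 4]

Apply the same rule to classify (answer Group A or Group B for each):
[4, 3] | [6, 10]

Group B, Group A

The rule appears to be: sum ≥ 15.
[4, 3] → 4+3 = 7 → Group B.
[6, 10] → 6+10 = 16 → Group A.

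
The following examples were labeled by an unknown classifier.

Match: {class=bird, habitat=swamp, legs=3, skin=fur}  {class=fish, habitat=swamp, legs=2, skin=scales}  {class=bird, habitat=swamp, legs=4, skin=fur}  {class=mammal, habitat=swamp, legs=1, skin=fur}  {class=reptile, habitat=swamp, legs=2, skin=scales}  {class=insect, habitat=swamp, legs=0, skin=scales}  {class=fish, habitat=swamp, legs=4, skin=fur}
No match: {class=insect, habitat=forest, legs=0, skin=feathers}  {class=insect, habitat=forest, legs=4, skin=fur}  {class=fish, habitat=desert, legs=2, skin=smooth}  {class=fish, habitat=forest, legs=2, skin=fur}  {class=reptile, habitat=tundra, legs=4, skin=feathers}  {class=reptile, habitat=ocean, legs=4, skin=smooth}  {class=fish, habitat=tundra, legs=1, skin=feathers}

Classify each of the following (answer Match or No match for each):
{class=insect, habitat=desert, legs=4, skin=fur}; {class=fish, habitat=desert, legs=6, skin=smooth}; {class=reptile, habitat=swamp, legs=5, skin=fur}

Rule: habitat is swamp. This holds for each 'Match' example and fails for each 'No match' one.
{class=insect, habitat=desert, legs=4, skin=fur} — habitat is desert, hence No match. {class=fish, habitat=desert, legs=6, skin=smooth} — habitat is desert, hence No match. {class=reptile, habitat=swamp, legs=5, skin=fur} — habitat is swamp, hence Match.

No match, No match, Match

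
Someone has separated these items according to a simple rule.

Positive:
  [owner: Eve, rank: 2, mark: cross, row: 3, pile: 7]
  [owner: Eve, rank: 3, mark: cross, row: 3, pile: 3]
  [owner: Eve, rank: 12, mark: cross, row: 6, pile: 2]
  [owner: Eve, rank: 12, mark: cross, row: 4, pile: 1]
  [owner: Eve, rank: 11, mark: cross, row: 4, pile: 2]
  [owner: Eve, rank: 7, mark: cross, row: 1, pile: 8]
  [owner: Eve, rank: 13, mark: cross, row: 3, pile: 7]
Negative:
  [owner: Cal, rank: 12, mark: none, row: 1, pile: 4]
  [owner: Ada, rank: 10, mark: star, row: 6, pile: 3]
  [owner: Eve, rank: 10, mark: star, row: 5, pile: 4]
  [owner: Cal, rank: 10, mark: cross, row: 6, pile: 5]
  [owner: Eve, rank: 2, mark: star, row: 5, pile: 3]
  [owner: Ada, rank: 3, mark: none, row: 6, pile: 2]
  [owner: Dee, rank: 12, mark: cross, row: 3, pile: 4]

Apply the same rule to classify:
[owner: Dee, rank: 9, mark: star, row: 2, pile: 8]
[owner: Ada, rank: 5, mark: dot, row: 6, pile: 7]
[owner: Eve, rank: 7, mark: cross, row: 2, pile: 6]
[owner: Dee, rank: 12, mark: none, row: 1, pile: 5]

'Positive' ⟺ owner is Eve AND mark is cross.
[owner: Dee, rank: 9, mark: star, row: 2, pile: 8] → owner is Dee, mark is star → Negative. [owner: Ada, rank: 5, mark: dot, row: 6, pile: 7] → owner is Ada, mark is dot → Negative. [owner: Eve, rank: 7, mark: cross, row: 2, pile: 6] → owner is Eve, mark is cross → Positive. [owner: Dee, rank: 12, mark: none, row: 1, pile: 5] → owner is Dee, mark is none → Negative.

Negative, Negative, Positive, Negative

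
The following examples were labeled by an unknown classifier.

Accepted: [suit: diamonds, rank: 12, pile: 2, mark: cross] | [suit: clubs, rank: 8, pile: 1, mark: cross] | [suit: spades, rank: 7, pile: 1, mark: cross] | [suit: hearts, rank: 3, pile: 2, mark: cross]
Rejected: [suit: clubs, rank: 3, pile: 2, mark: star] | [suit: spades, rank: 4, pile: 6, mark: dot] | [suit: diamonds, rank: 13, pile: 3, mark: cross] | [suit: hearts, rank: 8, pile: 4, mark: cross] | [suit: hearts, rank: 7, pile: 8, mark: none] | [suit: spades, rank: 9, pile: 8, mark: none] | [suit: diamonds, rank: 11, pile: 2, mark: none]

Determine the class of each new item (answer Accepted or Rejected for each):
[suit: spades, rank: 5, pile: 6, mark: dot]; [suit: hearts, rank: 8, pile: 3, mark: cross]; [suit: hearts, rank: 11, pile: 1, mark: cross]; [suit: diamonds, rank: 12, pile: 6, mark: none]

The classifier is using: mark is cross AND pile ≤ 2.
[suit: spades, rank: 5, pile: 6, mark: dot] → mark is dot, pile = 6 → Rejected.
[suit: hearts, rank: 8, pile: 3, mark: cross] → mark is cross, pile = 3 → Rejected.
[suit: hearts, rank: 11, pile: 1, mark: cross] → mark is cross, pile = 1 → Accepted.
[suit: diamonds, rank: 12, pile: 6, mark: none] → mark is none, pile = 6 → Rejected.

Rejected, Rejected, Accepted, Rejected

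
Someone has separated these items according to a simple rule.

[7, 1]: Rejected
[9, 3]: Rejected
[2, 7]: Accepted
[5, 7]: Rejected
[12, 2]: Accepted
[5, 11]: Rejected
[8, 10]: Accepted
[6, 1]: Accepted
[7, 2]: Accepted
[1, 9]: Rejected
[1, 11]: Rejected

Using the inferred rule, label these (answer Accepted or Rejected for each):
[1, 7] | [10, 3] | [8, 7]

Rejected, Accepted, Accepted

'Accepted' ⟺ product is even.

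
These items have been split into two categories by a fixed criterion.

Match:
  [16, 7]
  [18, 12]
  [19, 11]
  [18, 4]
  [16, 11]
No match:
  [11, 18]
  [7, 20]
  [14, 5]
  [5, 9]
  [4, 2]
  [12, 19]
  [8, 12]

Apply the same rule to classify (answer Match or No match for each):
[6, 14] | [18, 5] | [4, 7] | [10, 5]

No match, Match, No match, No match

One predicate separates the groups cleanly: first ≥ 16.
No match: [6, 14], since first 6.
Match: [18, 5], since first 18.
No match: [4, 7], since first 4.
No match: [10, 5], since first 10.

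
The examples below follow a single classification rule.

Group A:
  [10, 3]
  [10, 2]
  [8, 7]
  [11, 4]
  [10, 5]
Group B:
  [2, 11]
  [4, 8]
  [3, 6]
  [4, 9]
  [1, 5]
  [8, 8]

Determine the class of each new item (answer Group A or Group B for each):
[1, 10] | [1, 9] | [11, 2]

Group B, Group B, Group A

Looking at the examples, the only property every 'Group A' case has and every 'Group B' case lacks is: first > second.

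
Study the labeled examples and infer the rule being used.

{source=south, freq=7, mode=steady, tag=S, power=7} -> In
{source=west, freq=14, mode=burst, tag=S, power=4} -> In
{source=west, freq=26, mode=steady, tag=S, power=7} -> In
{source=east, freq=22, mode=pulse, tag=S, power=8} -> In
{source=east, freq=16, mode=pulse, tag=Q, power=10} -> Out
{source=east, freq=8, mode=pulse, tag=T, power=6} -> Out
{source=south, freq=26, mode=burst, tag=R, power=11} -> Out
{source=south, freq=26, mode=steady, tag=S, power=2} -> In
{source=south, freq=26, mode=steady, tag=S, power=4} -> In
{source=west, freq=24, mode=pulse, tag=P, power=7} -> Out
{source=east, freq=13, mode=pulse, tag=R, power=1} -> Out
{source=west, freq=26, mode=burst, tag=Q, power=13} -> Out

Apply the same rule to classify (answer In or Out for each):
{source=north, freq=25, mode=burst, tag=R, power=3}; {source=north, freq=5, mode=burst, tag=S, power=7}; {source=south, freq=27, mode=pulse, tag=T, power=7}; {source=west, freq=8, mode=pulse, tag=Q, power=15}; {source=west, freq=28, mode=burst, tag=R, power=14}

A rule that fits every label: tag is S — true of each 'In' example, false of each 'Out' one.
{source=north, freq=25, mode=burst, tag=R, power=3} — tag is R, hence Out. {source=north, freq=5, mode=burst, tag=S, power=7} — tag is S, hence In. {source=south, freq=27, mode=pulse, tag=T, power=7} — tag is T, hence Out. {source=west, freq=8, mode=pulse, tag=Q, power=15} — tag is Q, hence Out. {source=west, freq=28, mode=burst, tag=R, power=14} — tag is R, hence Out.

Out, In, Out, Out, Out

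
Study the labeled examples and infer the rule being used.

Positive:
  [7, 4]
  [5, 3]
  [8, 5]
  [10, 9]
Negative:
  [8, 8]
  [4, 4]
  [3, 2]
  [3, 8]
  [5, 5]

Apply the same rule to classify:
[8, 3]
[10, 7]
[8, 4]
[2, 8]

Positive, Positive, Positive, Negative

The distinguishing property — first > second AND sum ≥ 8 — holds for all the 'Positive' cases and none of the 'Negative' cases.
[8, 3] — 8 > 3, 8+3 = 11, hence Positive. [10, 7] — 10 > 7, 10+7 = 17, hence Positive. [8, 4] — 8 > 4, 8+4 = 12, hence Positive. [2, 8] — 2 < 8, 2+8 = 10, hence Negative.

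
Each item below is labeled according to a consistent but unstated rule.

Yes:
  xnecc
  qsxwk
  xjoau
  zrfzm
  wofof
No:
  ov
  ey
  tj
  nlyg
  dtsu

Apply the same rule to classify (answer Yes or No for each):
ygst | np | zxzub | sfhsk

No, No, Yes, Yes

The distinguishing property — odd length — holds for all the 'Yes' cases and none of the 'No' cases.
No: ygst, since length 4.
No: np, since length 2.
Yes: zxzub, since length 5.
Yes: sfhsk, since length 5.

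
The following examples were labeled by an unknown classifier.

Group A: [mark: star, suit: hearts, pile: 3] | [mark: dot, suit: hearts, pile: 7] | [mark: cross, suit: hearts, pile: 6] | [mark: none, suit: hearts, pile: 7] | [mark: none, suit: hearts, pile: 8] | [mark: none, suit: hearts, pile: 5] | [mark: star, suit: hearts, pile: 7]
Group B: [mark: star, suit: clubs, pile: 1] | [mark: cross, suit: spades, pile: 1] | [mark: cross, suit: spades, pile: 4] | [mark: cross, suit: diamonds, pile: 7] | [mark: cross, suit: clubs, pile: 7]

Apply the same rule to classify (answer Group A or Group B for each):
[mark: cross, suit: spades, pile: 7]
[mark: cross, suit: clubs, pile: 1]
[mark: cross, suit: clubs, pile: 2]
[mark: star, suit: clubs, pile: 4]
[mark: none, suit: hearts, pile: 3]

Group B, Group B, Group B, Group B, Group A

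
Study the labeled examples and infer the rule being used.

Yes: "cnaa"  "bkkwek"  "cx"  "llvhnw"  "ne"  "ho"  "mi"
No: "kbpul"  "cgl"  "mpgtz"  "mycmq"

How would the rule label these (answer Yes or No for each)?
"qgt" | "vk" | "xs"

The rule appears to be: even length.
"qgt" → length 3 → No.
"vk" → length 2 → Yes.
"xs" → length 2 → Yes.

No, Yes, Yes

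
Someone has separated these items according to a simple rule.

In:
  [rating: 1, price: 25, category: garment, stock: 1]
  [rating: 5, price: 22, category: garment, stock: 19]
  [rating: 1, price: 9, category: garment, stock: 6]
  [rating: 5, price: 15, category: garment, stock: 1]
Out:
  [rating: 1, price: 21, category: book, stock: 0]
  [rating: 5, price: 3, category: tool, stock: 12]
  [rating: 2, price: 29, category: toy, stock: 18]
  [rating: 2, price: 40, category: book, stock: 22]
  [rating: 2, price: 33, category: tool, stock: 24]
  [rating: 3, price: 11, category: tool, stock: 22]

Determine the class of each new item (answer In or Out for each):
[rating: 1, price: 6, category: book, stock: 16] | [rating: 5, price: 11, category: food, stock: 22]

Out, Out

Rule: category is garment. This holds for each 'In' example and fails for each 'Out' one.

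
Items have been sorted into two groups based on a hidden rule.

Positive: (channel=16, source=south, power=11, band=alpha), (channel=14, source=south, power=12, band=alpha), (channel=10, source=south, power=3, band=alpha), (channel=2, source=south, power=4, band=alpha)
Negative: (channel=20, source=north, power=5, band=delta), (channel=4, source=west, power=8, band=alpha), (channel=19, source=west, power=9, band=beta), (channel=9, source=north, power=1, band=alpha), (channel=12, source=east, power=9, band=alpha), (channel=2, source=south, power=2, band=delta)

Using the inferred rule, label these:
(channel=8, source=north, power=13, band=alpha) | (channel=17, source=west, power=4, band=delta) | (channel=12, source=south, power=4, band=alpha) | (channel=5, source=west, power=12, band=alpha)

Every 'Positive' example satisfies: band is alpha AND source is south. None of the 'Negative' examples do.
Negative: (channel=8, source=north, power=13, band=alpha), since band is alpha, source is north. Negative: (channel=17, source=west, power=4, band=delta), since band is delta, source is west. Positive: (channel=12, source=south, power=4, band=alpha), since band is alpha, source is south. Negative: (channel=5, source=west, power=12, band=alpha), since band is alpha, source is west.

Negative, Negative, Positive, Negative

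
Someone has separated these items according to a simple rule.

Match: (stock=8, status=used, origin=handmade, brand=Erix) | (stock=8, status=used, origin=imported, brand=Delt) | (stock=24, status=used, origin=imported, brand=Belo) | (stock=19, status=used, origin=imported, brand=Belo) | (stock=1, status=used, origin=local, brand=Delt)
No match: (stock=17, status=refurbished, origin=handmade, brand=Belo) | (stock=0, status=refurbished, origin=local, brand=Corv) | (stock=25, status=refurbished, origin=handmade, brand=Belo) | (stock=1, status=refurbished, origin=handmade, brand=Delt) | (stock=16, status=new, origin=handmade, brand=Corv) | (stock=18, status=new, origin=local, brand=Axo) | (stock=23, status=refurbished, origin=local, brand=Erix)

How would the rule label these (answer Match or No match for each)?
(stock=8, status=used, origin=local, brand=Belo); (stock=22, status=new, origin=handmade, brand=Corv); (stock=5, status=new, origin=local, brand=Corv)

Match, No match, No match

Rule: status is used. This holds for each 'Match' example and fails for each 'No match' one.
Match: (stock=8, status=used, origin=local, brand=Belo), since status is used. No match: (stock=22, status=new, origin=handmade, brand=Corv), since status is new. No match: (stock=5, status=new, origin=local, brand=Corv), since status is new.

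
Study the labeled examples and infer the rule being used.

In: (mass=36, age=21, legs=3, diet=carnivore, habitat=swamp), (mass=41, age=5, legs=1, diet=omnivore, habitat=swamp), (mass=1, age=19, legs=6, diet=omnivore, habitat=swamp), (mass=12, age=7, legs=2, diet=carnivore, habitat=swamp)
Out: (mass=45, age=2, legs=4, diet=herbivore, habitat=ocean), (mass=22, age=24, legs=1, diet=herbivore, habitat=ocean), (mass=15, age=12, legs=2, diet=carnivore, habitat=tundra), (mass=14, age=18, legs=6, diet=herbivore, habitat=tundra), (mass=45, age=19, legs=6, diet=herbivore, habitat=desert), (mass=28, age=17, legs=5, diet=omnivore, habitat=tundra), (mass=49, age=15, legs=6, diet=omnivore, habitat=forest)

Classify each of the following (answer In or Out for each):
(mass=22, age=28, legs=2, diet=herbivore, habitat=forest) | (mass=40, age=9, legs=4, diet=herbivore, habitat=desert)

The rule appears to be: habitat is swamp.
(mass=22, age=28, legs=2, diet=herbivore, habitat=forest): habitat is forest, does not satisfy this → Out. (mass=40, age=9, legs=4, diet=herbivore, habitat=desert): habitat is desert, does not satisfy this → Out.

Out, Out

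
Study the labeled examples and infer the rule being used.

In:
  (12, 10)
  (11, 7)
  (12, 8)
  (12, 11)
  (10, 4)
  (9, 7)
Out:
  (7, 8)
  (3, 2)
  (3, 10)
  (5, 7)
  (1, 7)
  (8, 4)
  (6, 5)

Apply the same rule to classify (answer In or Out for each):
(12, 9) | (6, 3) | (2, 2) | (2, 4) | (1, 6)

The distinguishing property — first ≥ 9 — holds for all the 'In' cases and none of the 'Out' cases.
(12, 9): In (first 12).
(6, 3): Out (first 6).
(2, 2): Out (first 2).
(2, 4): Out (first 2).
(1, 6): Out (first 1).

In, Out, Out, Out, Out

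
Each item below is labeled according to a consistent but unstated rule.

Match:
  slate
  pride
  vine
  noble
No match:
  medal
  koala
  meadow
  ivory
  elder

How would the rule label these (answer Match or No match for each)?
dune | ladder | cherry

Match, No match, No match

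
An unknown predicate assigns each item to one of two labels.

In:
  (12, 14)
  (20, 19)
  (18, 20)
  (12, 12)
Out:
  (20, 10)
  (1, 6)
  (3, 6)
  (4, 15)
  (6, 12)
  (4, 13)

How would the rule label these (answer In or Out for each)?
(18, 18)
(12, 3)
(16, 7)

In, Out, Out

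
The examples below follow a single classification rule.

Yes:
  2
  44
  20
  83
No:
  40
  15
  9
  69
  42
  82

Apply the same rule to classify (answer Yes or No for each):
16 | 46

No, No

Looking at the examples, the only property every 'Yes' case has and every 'No' case lacks is: ≡ 2 (mod 3).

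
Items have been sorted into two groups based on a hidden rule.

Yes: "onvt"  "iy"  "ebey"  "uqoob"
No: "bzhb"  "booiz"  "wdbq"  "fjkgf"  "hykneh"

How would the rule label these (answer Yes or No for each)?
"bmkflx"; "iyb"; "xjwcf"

Every 'Yes' example satisfies: starts with a vowel. None of the 'No' examples do.
"bmkflx": starts with 'b' — fails the rule, so No.
"iyb": starts with 'i' — matches, so Yes.
"xjwcf": starts with 'x' — fails the rule, so No.

No, Yes, No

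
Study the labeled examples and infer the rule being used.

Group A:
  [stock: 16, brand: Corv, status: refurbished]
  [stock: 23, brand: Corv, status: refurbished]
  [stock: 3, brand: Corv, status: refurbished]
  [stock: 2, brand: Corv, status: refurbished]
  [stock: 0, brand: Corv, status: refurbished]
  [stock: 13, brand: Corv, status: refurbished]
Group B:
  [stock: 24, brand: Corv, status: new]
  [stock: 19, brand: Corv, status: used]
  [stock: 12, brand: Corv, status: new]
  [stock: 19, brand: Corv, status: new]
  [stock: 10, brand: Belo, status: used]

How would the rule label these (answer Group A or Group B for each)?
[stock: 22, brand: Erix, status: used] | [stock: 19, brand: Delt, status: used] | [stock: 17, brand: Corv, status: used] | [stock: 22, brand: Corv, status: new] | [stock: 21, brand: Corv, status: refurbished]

The rule appears to be: status is refurbished.

Group B, Group B, Group B, Group B, Group A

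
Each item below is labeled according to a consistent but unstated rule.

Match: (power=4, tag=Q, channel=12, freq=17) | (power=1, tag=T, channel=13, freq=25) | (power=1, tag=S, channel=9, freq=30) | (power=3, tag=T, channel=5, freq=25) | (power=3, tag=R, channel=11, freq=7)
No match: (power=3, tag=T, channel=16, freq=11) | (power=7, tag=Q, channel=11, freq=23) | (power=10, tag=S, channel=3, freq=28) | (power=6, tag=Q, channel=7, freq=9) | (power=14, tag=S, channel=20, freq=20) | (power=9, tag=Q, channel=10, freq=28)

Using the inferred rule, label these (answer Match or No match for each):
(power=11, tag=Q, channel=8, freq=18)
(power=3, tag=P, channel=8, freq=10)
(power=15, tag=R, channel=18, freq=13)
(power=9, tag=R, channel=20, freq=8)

A rule that fits every label: power ≤ 4 AND channel ≤ 13 — true of each 'Match' example, false of each 'No match' one.

No match, Match, No match, No match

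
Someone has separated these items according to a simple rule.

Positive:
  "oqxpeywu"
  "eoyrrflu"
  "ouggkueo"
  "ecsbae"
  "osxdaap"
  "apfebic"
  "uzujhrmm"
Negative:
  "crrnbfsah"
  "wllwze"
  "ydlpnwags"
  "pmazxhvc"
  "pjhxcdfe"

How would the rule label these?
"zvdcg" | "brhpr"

Negative, Negative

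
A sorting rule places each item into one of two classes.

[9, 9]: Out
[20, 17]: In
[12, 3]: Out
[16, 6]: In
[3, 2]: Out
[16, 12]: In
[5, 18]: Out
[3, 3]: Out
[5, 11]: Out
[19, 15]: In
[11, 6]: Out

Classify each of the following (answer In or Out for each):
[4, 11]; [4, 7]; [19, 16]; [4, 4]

The pattern is that an item is 'In' exactly when: first ≥ 15.
[4, 11] → first 4 → Out. [4, 7] → first 4 → Out. [19, 16] → first 19 → In. [4, 4] → first 4 → Out.

Out, Out, In, Out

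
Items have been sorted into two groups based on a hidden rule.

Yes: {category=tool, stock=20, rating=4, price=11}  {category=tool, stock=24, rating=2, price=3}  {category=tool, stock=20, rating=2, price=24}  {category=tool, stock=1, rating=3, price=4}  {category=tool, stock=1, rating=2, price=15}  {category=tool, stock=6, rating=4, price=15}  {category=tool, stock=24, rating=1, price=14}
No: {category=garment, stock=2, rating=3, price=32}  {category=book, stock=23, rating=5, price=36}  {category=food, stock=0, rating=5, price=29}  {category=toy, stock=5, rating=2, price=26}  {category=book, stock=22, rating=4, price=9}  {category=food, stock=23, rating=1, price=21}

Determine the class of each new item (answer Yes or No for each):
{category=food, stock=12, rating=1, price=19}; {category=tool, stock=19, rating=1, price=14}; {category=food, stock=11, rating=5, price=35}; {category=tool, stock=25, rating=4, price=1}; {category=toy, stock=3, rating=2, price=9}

No, Yes, No, Yes, No

Rule: category is tool. This holds for each 'Yes' example and fails for each 'No' one.
{category=food, stock=12, rating=1, price=19} → category is food → No. {category=tool, stock=19, rating=1, price=14} → category is tool → Yes. {category=food, stock=11, rating=5, price=35} → category is food → No. {category=tool, stock=25, rating=4, price=1} → category is tool → Yes. {category=toy, stock=3, rating=2, price=9} → category is toy → No.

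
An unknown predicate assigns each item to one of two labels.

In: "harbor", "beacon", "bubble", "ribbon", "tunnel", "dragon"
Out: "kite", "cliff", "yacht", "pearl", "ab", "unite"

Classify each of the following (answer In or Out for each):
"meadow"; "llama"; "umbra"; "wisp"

In, Out, Out, Out

Every 'In' example satisfies: length 6. None of the 'Out' examples do.
"meadow": length 6, checks out → In.
"llama": length 5, does not fit → Out.
"umbra": length 5, does not fit → Out.
"wisp": length 4, does not fit → Out.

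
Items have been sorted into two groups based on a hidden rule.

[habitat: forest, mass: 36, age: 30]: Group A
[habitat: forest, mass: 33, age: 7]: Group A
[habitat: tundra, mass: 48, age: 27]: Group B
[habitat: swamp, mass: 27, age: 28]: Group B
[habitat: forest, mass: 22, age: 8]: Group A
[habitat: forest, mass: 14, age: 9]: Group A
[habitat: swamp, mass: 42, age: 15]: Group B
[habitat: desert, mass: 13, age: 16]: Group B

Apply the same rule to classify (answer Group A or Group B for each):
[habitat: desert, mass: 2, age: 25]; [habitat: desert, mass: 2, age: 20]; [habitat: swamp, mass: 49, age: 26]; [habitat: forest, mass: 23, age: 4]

Comparing the two groups points to one rule — habitat is forest.
[habitat: desert, mass: 2, age: 25]: habitat is desert — fails the rule, so Group B.
[habitat: desert, mass: 2, age: 20]: habitat is desert — fails the rule, so Group B.
[habitat: swamp, mass: 49, age: 26]: habitat is swamp — fails the rule, so Group B.
[habitat: forest, mass: 23, age: 4]: habitat is forest — satisfies this, so Group A.

Group B, Group B, Group B, Group A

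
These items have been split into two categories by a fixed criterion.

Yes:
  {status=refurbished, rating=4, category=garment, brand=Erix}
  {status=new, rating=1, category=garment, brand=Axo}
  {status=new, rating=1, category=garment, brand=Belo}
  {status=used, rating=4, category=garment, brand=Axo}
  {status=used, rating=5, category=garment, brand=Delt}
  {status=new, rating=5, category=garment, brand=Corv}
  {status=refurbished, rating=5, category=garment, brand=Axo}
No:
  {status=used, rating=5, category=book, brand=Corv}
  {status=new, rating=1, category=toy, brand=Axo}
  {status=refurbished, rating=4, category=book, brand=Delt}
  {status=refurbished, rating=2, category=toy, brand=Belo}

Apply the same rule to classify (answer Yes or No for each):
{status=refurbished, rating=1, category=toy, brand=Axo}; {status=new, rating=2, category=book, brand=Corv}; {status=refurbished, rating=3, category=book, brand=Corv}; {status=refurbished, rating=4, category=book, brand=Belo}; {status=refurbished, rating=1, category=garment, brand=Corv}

No, No, No, No, Yes

The distinguishing property — category is garment — holds for all the 'Yes' cases and none of the 'No' cases.
{status=refurbished, rating=1, category=toy, brand=Axo} — category is toy, hence No.
{status=new, rating=2, category=book, brand=Corv} — category is book, hence No.
{status=refurbished, rating=3, category=book, brand=Corv} — category is book, hence No.
{status=refurbished, rating=4, category=book, brand=Belo} — category is book, hence No.
{status=refurbished, rating=1, category=garment, brand=Corv} — category is garment, hence Yes.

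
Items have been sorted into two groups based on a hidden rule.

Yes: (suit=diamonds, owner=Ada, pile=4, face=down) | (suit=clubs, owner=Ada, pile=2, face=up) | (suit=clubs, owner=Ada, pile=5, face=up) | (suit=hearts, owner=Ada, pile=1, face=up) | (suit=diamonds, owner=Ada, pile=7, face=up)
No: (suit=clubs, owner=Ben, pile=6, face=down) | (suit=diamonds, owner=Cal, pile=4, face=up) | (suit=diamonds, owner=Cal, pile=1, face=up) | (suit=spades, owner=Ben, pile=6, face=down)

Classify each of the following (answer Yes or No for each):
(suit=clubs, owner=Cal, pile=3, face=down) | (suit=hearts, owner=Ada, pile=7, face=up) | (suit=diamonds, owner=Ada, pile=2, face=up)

No, Yes, Yes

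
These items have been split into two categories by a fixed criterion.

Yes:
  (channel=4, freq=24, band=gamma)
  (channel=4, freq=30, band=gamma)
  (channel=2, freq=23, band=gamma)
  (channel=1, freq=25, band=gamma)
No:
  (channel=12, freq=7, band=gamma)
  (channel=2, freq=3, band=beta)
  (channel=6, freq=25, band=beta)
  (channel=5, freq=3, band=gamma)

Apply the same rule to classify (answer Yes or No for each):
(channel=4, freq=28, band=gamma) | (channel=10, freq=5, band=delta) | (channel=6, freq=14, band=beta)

The simplest hypothesis consistent with all the labels is: band is gamma AND freq ≥ 23.
(channel=4, freq=28, band=gamma): Yes (band is gamma, freq = 28). (channel=10, freq=5, band=delta): No (band is delta, freq = 5). (channel=6, freq=14, band=beta): No (band is beta, freq = 14).

Yes, No, No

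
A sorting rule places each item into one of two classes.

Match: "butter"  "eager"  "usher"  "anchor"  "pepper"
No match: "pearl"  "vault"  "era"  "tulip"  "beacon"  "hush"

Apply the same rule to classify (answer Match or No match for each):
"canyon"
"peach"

No match, No match

The pattern is that an item is 'Match' exactly when: ends with 'r'.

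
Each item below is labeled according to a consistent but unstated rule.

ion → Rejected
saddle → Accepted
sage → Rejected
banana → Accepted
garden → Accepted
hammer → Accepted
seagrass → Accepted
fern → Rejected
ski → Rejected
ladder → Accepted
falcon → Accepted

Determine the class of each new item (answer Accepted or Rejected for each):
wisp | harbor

One predicate separates the groups cleanly: length ≥ 6.
wisp: Rejected (length 4). harbor: Accepted (length 6).

Rejected, Accepted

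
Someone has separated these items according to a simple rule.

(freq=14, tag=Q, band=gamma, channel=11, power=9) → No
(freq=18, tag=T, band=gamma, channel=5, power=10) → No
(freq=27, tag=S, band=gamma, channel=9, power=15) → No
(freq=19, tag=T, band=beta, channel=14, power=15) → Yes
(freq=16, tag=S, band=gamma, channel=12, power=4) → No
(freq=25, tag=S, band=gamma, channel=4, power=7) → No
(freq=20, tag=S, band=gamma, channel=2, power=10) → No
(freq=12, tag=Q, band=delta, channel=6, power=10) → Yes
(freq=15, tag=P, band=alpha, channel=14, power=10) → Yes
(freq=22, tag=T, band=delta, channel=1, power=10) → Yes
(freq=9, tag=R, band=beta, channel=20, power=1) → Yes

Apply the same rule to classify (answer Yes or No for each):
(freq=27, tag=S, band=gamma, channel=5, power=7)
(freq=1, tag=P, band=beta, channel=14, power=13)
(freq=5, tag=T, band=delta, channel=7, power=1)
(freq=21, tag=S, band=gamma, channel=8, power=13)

The simplest hypothesis consistent with all the labels is: band is not gamma.
(freq=27, tag=S, band=gamma, channel=5, power=7) → band is gamma → No.
(freq=1, tag=P, band=beta, channel=14, power=13) → band is beta → Yes.
(freq=5, tag=T, band=delta, channel=7, power=1) → band is delta → Yes.
(freq=21, tag=S, band=gamma, channel=8, power=13) → band is gamma → No.

No, Yes, Yes, No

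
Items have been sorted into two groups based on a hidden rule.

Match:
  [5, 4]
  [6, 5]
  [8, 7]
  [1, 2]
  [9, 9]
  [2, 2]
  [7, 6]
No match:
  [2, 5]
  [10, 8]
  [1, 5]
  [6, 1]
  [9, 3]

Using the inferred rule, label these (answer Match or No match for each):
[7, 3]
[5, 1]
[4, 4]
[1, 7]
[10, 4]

Every 'Match' example satisfies: |first − second| ≤ 1. None of the 'No match' examples do.
[7, 3]: |7−3| = 4, doesn't qualify → No match.
[5, 1]: |5−1| = 4, doesn't qualify → No match.
[4, 4]: |4−4| = 0, matches → Match.
[1, 7]: |1−7| = 6, doesn't qualify → No match.
[10, 4]: |10−4| = 6, doesn't qualify → No match.

No match, No match, Match, No match, No match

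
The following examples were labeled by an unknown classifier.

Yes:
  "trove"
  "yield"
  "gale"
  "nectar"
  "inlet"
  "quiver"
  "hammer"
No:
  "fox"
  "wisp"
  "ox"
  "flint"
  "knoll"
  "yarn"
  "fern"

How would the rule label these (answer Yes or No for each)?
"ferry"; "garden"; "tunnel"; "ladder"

All 'Yes' examples share one property — has ≥ 2 vowels — and every 'No' example lacks it.
"ferry": 1 vowel — does not fit, so No.
"garden": 2 vowels — meets the rule, so Yes.
"tunnel": 2 vowels — meets the rule, so Yes.
"ladder": 2 vowels — meets the rule, so Yes.

No, Yes, Yes, Yes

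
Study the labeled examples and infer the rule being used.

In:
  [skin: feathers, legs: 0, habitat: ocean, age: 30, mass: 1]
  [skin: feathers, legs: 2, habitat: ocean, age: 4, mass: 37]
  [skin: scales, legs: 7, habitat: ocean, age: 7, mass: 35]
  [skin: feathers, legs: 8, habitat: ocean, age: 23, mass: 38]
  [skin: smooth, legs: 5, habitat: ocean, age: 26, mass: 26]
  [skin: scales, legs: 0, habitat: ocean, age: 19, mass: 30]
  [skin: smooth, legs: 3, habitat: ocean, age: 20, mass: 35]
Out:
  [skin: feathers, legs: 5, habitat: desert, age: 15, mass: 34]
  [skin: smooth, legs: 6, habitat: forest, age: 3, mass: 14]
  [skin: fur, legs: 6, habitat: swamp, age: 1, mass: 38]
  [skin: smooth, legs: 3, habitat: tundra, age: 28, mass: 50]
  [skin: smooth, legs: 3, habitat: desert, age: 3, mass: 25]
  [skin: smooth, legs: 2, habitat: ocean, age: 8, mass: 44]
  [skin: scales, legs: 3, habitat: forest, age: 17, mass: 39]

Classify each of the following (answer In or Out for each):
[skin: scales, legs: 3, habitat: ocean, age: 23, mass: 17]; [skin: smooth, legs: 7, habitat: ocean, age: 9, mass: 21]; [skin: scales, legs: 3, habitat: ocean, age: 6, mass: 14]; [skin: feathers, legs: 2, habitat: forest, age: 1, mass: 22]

In, In, In, Out

All 'In' examples share one property — habitat is ocean AND mass ≤ 38 — and every 'Out' example lacks it.
[skin: scales, legs: 3, habitat: ocean, age: 23, mass: 17] → habitat is ocean, mass = 17 → In. [skin: smooth, legs: 7, habitat: ocean, age: 9, mass: 21] → habitat is ocean, mass = 21 → In. [skin: scales, legs: 3, habitat: ocean, age: 6, mass: 14] → habitat is ocean, mass = 14 → In. [skin: feathers, legs: 2, habitat: forest, age: 1, mass: 22] → habitat is forest, mass = 22 → Out.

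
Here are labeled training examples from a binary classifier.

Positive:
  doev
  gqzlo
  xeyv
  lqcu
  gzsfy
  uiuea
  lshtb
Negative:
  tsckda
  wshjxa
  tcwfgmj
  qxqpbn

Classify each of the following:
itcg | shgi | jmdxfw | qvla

Every 'Positive' example satisfies: length ≤ 5. None of the 'Negative' examples do.
itcg: length 4 — matches, so Positive. shgi: length 4 — matches, so Positive. jmdxfw: length 6 — fails this test, so Negative. qvla: length 4 — matches, so Positive.

Positive, Positive, Negative, Positive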